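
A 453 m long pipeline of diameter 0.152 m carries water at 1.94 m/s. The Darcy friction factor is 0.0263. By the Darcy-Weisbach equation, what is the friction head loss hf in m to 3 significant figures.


Approach: apply the Darcy-Weisbach equation, hf = f*(L/D)*(v^2/(2g)).
hf = 0.0263 * (453/0.152) * (1.94^2 / (2*9.81))
hf = 15.0 m
Therefore the friction head loss hf = 15.0 m.


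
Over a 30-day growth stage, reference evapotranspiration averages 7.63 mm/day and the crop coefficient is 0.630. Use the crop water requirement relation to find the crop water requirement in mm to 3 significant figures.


Approach: apply the crop water requirement relation, CWR = ET0 * Kc * days.
CWR = 7.63 * 0.630 * 30 = 144 mm
Therefore the crop water requirement = 144 mm.


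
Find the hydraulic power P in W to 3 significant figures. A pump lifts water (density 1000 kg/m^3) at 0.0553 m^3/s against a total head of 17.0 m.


Approach: apply the hydraulic power relation, P = rho*g*Q*H.
P = 1000 * 9.81 * 0.0553 * 17.0 = 9220 W
Therefore the hydraulic power P = 9220 W.


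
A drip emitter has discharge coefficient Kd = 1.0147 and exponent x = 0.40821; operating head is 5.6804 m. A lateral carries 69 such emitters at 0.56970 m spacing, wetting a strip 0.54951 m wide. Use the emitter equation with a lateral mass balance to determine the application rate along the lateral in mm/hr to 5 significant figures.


Approach: apply the emitter equation with a lateral mass balance, q = Kd*h^x; Q = n*q; rate = Q/(n*spacing*width).
Step 1 — single emitter flow (q = Kd*h^x):
  q = 1.0147 * 5.6804^0.40821 = 2.061972 L/hr
Step 2 — total lateral flow: Q = 69 * 2.061972 = 142.2760 L/hr
Step 3 — wetted area: A = 69 * 0.56970 * 0.54951 = 21.60085 m^2
Step 4 — application rate: Q/A = 142.2760/21.60085 = 6.5866 mm/hr
Therefore the application rate along the lateral = 6.5866 mm/hr.


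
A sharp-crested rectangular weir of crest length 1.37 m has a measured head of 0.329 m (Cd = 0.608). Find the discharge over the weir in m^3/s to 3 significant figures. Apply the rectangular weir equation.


Approach: apply the rectangular weir equation, Q = (2/3)*Cd*L*sqrt(2g)*H^1.5.
Q = (2/3)*0.608*1.37*sqrt(2*9.81)*0.329^1.5 = 0.464 m^3/s
Therefore the discharge over the weir = 0.464 m^3/s.


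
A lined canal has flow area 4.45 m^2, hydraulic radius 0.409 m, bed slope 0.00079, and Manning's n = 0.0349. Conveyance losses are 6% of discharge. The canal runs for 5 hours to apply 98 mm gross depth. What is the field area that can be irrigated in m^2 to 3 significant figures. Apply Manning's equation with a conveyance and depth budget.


Approach: apply Manning's equation with a conveyance and depth budget, Q = (1/n)*A*R^(2/3)*S^(1/2); Q_field = Q*(1-loss); Area = Q_field*t/(d/1000).
Step 1 — canal discharge (Manning's equation):
  Q = (1/0.0349) * 4.45 * 0.409^(2/3) * 0.00079^(1/2) = 1.9747 m^3/s
Step 2 — delivered flow: Q_field = 1.9747*(1 - 6/100) = 1.8562 m^3/s
Step 3 — volume delivered: V = 1.8562 * 5*3600 = 33412 m^3
Step 4 — area served: A = V / (depth/1000) = 33412 / 0.098 = 341000 m^2
Therefore the field area that can be irrigated = 341000 m^2.


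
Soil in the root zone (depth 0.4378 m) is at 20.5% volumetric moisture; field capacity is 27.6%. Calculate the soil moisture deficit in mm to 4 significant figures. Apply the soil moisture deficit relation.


Approach: apply the soil moisture deficit relation, SMD = (FC - theta)/100 * depth * 1000.
SMD = (27.6 - 20.5)/100 * 0.4378 * 1000 = 31.08 mm
Therefore the soil moisture deficit = 31.08 mm.


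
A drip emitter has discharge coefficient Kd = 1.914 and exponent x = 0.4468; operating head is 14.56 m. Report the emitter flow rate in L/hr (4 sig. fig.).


Approach: apply the emitter characteristic equation, q = Kd * h^x.
q = 1.914 * 14.56^0.4468 = 6.333 L/hr
Therefore the emitter flow rate = 6.333 L/hr.


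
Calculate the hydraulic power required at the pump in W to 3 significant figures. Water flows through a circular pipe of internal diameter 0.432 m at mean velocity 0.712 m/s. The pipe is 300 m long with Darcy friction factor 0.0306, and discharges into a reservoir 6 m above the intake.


Approach: apply continuity + Darcy-Weisbach + hydraulic power, Q = A*v; hf = f*(L/D)*(v^2/(2g)); H = static + hf; P = rho*g*Q*H.
Step 1 — flow rate (continuity, Q = A*v):
  A = pi*(0.432/2)^2 = 0.14657 m^2
  Q = 0.14657 * 0.712 = 0.10436 m^3/s
Step 2 — friction head loss (Darcy-Weisbach):
  hf = 0.0306 * (300/0.432) * (0.712^2 / (2*9.81))
  hf = 0.54906 m
Step 3 — total head: H = 6 + 0.54906 = 6.5491 m
Step 4 — hydraulic power (P = rho*g*Q*H):
  P = 1000 * 9.81 * 0.10436 * 6.5491 = 6700 W
Therefore the hydraulic power required at the pump = 6700 W.


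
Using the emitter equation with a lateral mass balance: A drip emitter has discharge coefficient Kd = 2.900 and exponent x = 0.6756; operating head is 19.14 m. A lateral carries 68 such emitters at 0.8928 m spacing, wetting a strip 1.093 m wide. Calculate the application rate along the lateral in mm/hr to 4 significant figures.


Approach: apply the emitter equation with a lateral mass balance, q = Kd*h^x; Q = n*q; rate = Q/(n*spacing*width).
Step 1 — single emitter flow (q = Kd*h^x):
  q = 2.900 * 19.14^0.6756 = 21.3048 L/hr
Step 2 — total lateral flow: Q = 68 * 21.3048 = 1448.73 L/hr
Step 3 — wetted area: A = 68 * 0.8928 * 1.093 = 66.3565 m^2
Step 4 — application rate: Q/A = 1448.73/66.3565 = 21.83 mm/hr
Therefore the application rate along the lateral = 21.83 mm/hr.


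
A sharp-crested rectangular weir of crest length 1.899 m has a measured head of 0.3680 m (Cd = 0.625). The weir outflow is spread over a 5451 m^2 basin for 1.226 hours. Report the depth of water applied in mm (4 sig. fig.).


Approach: apply the rectangular weir equation with a volume-to-depth conversion, Q = (2/3)*Cd*L*sqrt(2g)*H^1.5; d = Q*t/A * 1000.
Step 1 — weir discharge:
  Q = (2/3)*0.625*1.899*sqrt(2*9.81)*0.3680^1.5 = 0.782411 m^3/s
Step 2 — volume: V = 0.782411 * 1.226*3600 = 3453.25 m^3
Step 3 — depth: d = V/A * 1000 = 3453.25/5451 * 1000 = 633.5 mm
Therefore the depth of water applied = 633.5 mm.


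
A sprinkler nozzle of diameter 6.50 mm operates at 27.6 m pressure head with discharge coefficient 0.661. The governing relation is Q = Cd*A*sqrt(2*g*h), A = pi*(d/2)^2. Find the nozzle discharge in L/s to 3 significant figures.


A = pi*(6.50e-3/2)^2 = 3.3183e-05 m^2
Q = 0.661 * 3.3183e-05 * sqrt(2*9.81*27.6) * 1000 = 0.510 L/s
Therefore the nozzle discharge = 0.510 L/s.


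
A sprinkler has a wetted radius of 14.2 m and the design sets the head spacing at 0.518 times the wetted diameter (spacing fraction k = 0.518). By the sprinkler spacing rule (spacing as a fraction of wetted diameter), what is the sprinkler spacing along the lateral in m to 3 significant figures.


Approach: apply the sprinkler spacing rule (spacing as a fraction of wetted diameter), S = k*(2*R).
S = 0.518 * (2 * 14.2) = 14.7 m
Therefore the sprinkler spacing along the lateral = 14.7 m.


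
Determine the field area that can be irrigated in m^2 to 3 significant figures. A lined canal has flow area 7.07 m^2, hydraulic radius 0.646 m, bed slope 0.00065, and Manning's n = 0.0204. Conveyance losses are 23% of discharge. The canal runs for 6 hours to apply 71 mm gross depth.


Approach: apply Manning's equation with a conveyance and depth budget, Q = (1/n)*A*R^(2/3)*S^(1/2); Q_field = Q*(1-loss); Area = Q_field*t/(d/1000).
Step 1 — canal discharge (Manning's equation):
  Q = (1/0.0204) * 7.07 * 0.646^(2/3) * 0.00065^(1/2) = 6.6029 m^3/s
Step 2 — delivered flow: Q_field = 6.6029*(1 - 23/100) = 5.0842 m^3/s
Step 3 — volume delivered: V = 5.0842 * 6*3600 = 109820 m^3
Step 4 — area served: A = V / (depth/1000) = 109820 / 0.071 = 1550000 m^2
Therefore the field area that can be irrigated = 1550000 m^2.


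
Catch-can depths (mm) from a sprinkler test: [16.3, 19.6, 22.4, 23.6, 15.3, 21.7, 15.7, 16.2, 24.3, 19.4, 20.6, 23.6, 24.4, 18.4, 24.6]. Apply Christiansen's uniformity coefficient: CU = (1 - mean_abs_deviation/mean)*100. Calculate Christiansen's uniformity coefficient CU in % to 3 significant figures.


mean = 20.407 mm
mean |d_i - mean| = 2.9262 mm
CU = (1 - 2.9262/20.407)*100 = 85.7 %
Therefore Christiansen's uniformity coefficient CU = 85.7 %.


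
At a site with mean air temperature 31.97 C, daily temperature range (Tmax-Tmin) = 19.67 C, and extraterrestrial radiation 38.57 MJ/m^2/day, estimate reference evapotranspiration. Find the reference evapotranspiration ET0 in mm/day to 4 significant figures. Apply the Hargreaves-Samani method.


Approach: apply the Hargreaves-Samani method, ET0 = 0.0023*(Tmean+17.8)*sqrt(Tmax-Tmin)*0.408*Ra.
ET0 = 0.0023*(31.97+17.8)*sqrt(19.67)*0.408*38.57 = 7.989 mm/day
Therefore the reference evapotranspiration ET0 = 7.989 mm/day.


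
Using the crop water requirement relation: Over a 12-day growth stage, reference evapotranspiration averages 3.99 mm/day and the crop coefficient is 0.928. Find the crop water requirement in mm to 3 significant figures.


Approach: apply the crop water requirement relation, CWR = ET0 * Kc * days.
CWR = 3.99 * 0.928 * 12 = 44.4 mm
Therefore the crop water requirement = 44.4 mm.


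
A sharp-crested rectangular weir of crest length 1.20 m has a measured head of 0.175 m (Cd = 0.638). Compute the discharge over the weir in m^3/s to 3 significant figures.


Approach: apply the rectangular weir equation, Q = (2/3)*Cd*L*sqrt(2g)*H^1.5.
Q = (2/3)*0.638*1.20*sqrt(2*9.81)*0.175^1.5 = 0.166 m^3/s
Therefore the discharge over the weir = 0.166 m^3/s.


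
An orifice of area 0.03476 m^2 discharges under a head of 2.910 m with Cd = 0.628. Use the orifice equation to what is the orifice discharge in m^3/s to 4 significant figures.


Approach: apply the orifice equation, Q = Cd*A*sqrt(2*g*h).
Q = 0.628 * 0.03476 * sqrt(2*9.81*2.910) = 0.1649 m^3/s
Therefore the orifice discharge = 0.1649 m^3/s.


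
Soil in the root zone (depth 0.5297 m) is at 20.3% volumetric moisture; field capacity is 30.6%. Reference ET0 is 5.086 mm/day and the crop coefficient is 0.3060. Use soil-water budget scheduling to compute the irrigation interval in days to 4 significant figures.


Approach: apply soil-water budget scheduling, SMD = (FC-theta)/100*depth*1000; ETc = ET0*Kc; interval = SMD/ETc.
Step 1 — soil moisture deficit:
  SMD = (30.6 - 20.3)/100 * 0.5297 * 1000 = 54.5591 mm
Step 2 — daily crop ET (ETc = ET0*Kc):
  ETc = 5.086 * 0.3060 = 1.55632 mm/day
Step 3 — irrigation interval (SMD/ETc):
  interval = 54.5591 / 1.55632 = 35.06 days
Therefore the irrigation interval = 35.06 days.


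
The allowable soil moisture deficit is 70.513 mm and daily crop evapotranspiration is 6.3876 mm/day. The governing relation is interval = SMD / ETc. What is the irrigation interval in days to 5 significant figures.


interval = 70.513 / 6.3876 = 11.039 days
Therefore the irrigation interval = 11.039 days.


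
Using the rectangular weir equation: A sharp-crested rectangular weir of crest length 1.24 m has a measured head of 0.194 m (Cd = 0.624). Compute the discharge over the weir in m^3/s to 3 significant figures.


Approach: apply the rectangular weir equation, Q = (2/3)*Cd*L*sqrt(2g)*H^1.5.
Q = (2/3)*0.624*1.24*sqrt(2*9.81)*0.194^1.5 = 0.195 m^3/s
Therefore the discharge over the weir = 0.195 m^3/s.


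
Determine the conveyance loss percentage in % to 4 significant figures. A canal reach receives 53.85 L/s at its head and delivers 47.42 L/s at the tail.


Approach: apply the conveyance loss ratio, loss% = ((Q_head - Q_tail)/Q_head)*100.
loss = ((53.85 - 47.42)/53.85)*100 = 11.94 %
Therefore the conveyance loss percentage = 11.94 %.


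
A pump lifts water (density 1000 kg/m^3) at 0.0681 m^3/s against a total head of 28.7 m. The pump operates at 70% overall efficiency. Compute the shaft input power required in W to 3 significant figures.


Approach: apply hydraulic power then efficiency conversion, P = rho*g*Q*H; P_in = P/eta.
Step 1 — hydraulic power (P = rho*g*Q*H):
  P = 1000 * 9.81 * 0.0681 * 28.7 = 19173 W
Step 2 — input power: P_in = P/eta = 19173 / 0.7 = 27400 W
Therefore the shaft input power required = 27400 W.


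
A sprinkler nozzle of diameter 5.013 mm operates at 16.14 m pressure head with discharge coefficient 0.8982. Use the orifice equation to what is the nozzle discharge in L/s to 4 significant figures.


Approach: apply the orifice equation, Q = Cd*A*sqrt(2*g*h), A = pi*(d/2)^2.
A = pi*(5.013e-3/2)^2 = 1.97372e-05 m^2
Q = 0.8982 * 1.97372e-05 * sqrt(2*9.81*16.14) * 1000 = 0.3155 L/s
Therefore the nozzle discharge = 0.3155 L/s.


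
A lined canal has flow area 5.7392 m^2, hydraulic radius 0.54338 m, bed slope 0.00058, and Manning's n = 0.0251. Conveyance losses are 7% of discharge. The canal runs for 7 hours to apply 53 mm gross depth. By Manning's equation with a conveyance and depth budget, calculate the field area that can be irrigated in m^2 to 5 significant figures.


Approach: apply Manning's equation with a conveyance and depth budget, Q = (1/n)*A*R^(2/3)*S^(1/2); Q_field = Q*(1-loss); Area = Q_field*t/(d/1000).
Step 1 — canal discharge (Manning's equation):
  Q = (1/0.0251) * 5.7392 * 0.54338^(2/3) * 0.00058^(1/2) = 3.666858 m^3/s
Step 2 — delivered flow: Q_field = 3.666858*(1 - 7/100) = 3.410178 m^3/s
Step 3 — volume delivered: V = 3.410178 * 7*3600 = 85936.48 m^3
Step 4 — area served: A = V / (depth/1000) = 85936.48 / 0.053 = 1621400 m^2
Therefore the field area that can be irrigated = 1621400 m^2.


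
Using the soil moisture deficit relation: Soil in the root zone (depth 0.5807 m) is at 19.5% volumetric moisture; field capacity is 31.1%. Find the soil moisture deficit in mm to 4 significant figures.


Approach: apply the soil moisture deficit relation, SMD = (FC - theta)/100 * depth * 1000.
SMD = (31.1 - 19.5)/100 * 0.5807 * 1000 = 67.36 mm
Therefore the soil moisture deficit = 67.36 mm.


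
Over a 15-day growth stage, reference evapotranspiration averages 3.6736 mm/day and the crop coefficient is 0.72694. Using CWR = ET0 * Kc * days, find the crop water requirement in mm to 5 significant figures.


CWR = 3.6736 * 0.72694 * 15 = 40.057 mm
Therefore the crop water requirement = 40.057 mm.


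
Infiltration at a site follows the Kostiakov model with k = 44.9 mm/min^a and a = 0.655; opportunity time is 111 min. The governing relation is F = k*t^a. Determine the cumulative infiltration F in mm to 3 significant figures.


F = 44.9 * 111^0.655 = 982 mm
Therefore the cumulative infiltration F = 982 mm.


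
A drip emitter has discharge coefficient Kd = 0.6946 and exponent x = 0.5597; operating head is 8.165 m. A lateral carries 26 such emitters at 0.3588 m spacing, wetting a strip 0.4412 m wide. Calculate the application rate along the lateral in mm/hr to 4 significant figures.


Approach: apply the emitter equation with a lateral mass balance, q = Kd*h^x; Q = n*q; rate = Q/(n*spacing*width).
Step 1 — single emitter flow (q = Kd*h^x):
  q = 0.6946 * 8.165^0.5597 = 2.24987 L/hr
Step 2 — total lateral flow: Q = 26 * 2.24987 = 58.4965 L/hr
Step 3 — wetted area: A = 26 * 0.3588 * 0.4412 = 4.11587 m^2
Step 4 — application rate: Q/A = 58.4965/4.11587 = 14.21 mm/hr
Therefore the application rate along the lateral = 14.21 mm/hr.


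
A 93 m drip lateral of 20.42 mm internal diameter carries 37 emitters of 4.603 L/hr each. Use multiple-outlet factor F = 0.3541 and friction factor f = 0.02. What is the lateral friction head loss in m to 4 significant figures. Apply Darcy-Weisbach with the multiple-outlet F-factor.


Approach: apply Darcy-Weisbach with the multiple-outlet F-factor, Q = n*q/(3600*1000) m^3/s; v = Q/A; hf = F*f*(L/D)*(v^2/(2g)).
Q = 37*4.603/(3600*1000) = 4.73086e-05 m^3/s
A = pi*(20.42e-3/2)^2 = 3.27492e-04 m^2, so v = Q/A = 0.144457 m/s
hf = 0.3541*0.02*(93/0.02042)*(0.144457^2/(2*9.81)) = 0.03431 m
Therefore the lateral friction head loss = 0.03431 m.


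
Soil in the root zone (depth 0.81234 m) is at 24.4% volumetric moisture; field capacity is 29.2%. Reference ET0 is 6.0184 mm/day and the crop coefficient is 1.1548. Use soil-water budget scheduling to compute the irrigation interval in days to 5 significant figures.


Approach: apply soil-water budget scheduling, SMD = (FC-theta)/100*depth*1000; ETc = ET0*Kc; interval = SMD/ETc.
Step 1 — soil moisture deficit:
  SMD = (29.2 - 24.4)/100 * 0.81234 * 1000 = 38.99232 mm
Step 2 — daily crop ET (ETc = ET0*Kc):
  ETc = 6.0184 * 1.1548 = 6.950048 mm/day
Step 3 — irrigation interval (SMD/ETc):
  interval = 38.99232 / 6.950048 = 5.6104 days
Therefore the irrigation interval = 5.6104 days.


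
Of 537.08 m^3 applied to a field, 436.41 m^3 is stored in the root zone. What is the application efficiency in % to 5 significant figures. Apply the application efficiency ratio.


Approach: apply the application efficiency ratio, Ea = (stored/applied)*100.
Ea = (436.41/537.08)*100 = 81.256 %
Therefore the application efficiency = 81.256 %.


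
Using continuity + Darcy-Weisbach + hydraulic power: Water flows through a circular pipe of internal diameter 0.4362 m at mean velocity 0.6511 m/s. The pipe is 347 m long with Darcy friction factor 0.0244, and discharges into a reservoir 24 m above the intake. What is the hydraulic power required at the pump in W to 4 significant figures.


Approach: apply continuity + Darcy-Weisbach + hydraulic power, Q = A*v; hf = f*(L/D)*(v^2/(2g)); H = static + hf; P = rho*g*Q*H.
Step 1 — flow rate (continuity, Q = A*v):
  A = pi*(0.4362/2)^2 = 0.149438 m^2
  Q = 0.149438 * 0.6511 = 0.0972991 m^3/s
Step 2 — friction head loss (Darcy-Weisbach):
  hf = 0.0244 * (347/0.4362) * (0.6511^2 / (2*9.81))
  hf = 0.419402 m
Step 3 — total head: H = 24 + 0.419402 = 24.4194 m
Step 4 — hydraulic power (P = rho*g*Q*H):
  P = 1000 * 9.81 * 0.0972991 * 24.4194 = 23310 W
Therefore the hydraulic power required at the pump = 23310 W.


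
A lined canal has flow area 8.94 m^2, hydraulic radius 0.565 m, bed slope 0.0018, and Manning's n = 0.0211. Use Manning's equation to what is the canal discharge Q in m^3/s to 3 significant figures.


Approach: apply Manning's equation, Q = (1/n)*A*R^(2/3)*S^(1/2).
Q = (1/0.0211) * 8.94 * 0.565^(2/3) * 0.0018^(1/2) = 12.3 m^3/s
Therefore the canal discharge Q = 12.3 m^3/s.


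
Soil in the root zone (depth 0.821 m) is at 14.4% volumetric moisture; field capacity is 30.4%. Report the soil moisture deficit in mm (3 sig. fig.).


Approach: apply the soil moisture deficit relation, SMD = (FC - theta)/100 * depth * 1000.
SMD = (30.4 - 14.4)/100 * 0.821 * 1000 = 131 mm
Therefore the soil moisture deficit = 131 mm.


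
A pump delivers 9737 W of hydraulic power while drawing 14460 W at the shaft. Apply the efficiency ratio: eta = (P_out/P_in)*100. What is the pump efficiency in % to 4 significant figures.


eta = (9737 / 14460) * 100 = 67.34 %
Therefore the pump efficiency = 67.34 %.


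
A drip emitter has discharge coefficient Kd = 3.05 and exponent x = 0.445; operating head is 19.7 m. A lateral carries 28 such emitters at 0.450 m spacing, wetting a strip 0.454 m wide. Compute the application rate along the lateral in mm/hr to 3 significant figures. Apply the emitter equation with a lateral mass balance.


Approach: apply the emitter equation with a lateral mass balance, q = Kd*h^x; Q = n*q; rate = Q/(n*spacing*width).
Step 1 — single emitter flow (q = Kd*h^x):
  q = 3.05 * 19.7^0.445 = 11.490 L/hr
Step 2 — total lateral flow: Q = 28 * 11.490 = 321.73 L/hr
Step 3 — wetted area: A = 28 * 0.450 * 0.454 = 5.7204 m^2
Step 4 — application rate: Q/A = 321.73/5.7204 = 56.2 mm/hr
Therefore the application rate along the lateral = 56.2 mm/hr.


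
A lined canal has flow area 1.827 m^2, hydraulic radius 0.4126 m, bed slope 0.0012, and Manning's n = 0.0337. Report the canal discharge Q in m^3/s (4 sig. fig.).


Approach: apply Manning's equation, Q = (1/n)*A*R^(2/3)*S^(1/2).
Q = (1/0.0337) * 1.827 * 0.4126^(2/3) * 0.0012^(1/2) = 1.041 m^3/s
Therefore the canal discharge Q = 1.041 m^3/s.


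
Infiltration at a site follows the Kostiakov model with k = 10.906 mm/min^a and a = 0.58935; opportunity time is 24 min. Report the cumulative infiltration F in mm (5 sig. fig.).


Approach: apply the Kostiakov infiltration equation, F = k*t^a.
F = 10.906 * 24^0.58935 = 70.973 mm
Therefore the cumulative infiltration F = 70.973 mm.


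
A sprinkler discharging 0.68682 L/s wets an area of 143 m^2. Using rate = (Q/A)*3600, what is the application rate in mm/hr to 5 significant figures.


rate = (0.68682 / 143) * 3600 = 17.291 mm/hr
Therefore the application rate = 17.291 mm/hr.


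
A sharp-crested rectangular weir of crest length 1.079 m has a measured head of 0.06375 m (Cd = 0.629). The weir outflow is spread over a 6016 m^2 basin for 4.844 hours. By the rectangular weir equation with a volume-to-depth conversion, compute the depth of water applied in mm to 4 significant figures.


Approach: apply the rectangular weir equation with a volume-to-depth conversion, Q = (2/3)*Cd*L*sqrt(2g)*H^1.5; d = Q*t/A * 1000.
Step 1 — weir discharge:
  Q = (2/3)*0.629*1.079*sqrt(2*9.81)*0.06375^1.5 = 0.0322590 m^3/s
Step 2 — volume: V = 0.0322590 * 4.844*3600 = 562.545 m^3
Step 3 — depth: d = V/A * 1000 = 562.545/6016 * 1000 = 93.51 mm
Therefore the depth of water applied = 93.51 mm.


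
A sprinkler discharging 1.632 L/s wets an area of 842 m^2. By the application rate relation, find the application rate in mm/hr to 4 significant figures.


Approach: apply the application rate relation, rate = (Q/A)*3600.
rate = (1.632 / 842) * 3600 = 6.978 mm/hr
Therefore the application rate = 6.978 mm/hr.


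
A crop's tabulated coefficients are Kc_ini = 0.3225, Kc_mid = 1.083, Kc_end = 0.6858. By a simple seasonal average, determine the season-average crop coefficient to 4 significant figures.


Approach: apply a simple seasonal average, Kc_avg = (Kc_ini + Kc_mid + Kc_end)/3.
Kc_avg = (0.3225 + 1.083 + 0.6858)/3 = 0.6971
Therefore the season-average crop coefficient = 0.6971.


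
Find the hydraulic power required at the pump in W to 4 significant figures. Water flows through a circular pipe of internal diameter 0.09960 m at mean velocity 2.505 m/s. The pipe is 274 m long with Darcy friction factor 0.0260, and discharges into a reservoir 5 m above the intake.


Approach: apply continuity + Darcy-Weisbach + hydraulic power, Q = A*v; hf = f*(L/D)*(v^2/(2g)); H = static + hf; P = rho*g*Q*H.
Step 1 — flow rate (continuity, Q = A*v):
  A = pi*(0.09960/2)^2 = 0.00779128 m^2
  Q = 0.00779128 * 2.505 = 0.0195171 m^3/s
Step 2 — friction head loss (Darcy-Weisbach):
  hf = 0.0260 * (274/0.09960) * (2.505^2 / (2*9.81))
  hf = 22.8760 m
Step 3 — total head: H = 5 + 22.8760 = 27.8760 m
Step 4 — hydraulic power (P = rho*g*Q*H):
  P = 1000 * 9.81 * 0.0195171 * 27.8760 = 5337 W
Therefore the hydraulic power required at the pump = 5337 W.


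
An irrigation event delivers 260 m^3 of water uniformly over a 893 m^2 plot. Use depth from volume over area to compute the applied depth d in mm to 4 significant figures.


Approach: apply depth from volume over area, d = (V/A)*1000.
d = (260 / 893) * 1000 = 291.2 mm
Therefore the applied depth d = 291.2 mm.


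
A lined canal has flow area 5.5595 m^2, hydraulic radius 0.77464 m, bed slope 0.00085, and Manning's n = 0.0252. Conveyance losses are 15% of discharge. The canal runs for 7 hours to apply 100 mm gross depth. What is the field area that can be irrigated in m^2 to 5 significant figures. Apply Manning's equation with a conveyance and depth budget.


Approach: apply Manning's equation with a conveyance and depth budget, Q = (1/n)*A*R^(2/3)*S^(1/2); Q_field = Q*(1-loss); Area = Q_field*t/(d/1000).
Step 1 — canal discharge (Manning's equation):
  Q = (1/0.0252) * 5.5595 * 0.77464^(2/3) * 0.00085^(1/2) = 5.425144 m^3/s
Step 2 — delivered flow: Q_field = 5.425144*(1 - 15/100) = 4.611372 m^3/s
Step 3 — volume delivered: V = 4.611372 * 7*3600 = 116206.6 m^3
Step 4 — area served: A = V / (depth/1000) = 116206.6 / 0.1 = 1162100 m^2
Therefore the field area that can be irrigated = 1162100 m^2.


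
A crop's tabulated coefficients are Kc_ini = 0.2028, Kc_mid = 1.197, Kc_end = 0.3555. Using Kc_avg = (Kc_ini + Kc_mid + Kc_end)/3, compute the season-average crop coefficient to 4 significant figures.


Kc_avg = (0.2028 + 1.197 + 0.3555)/3 = 0.5851
Therefore the season-average crop coefficient = 0.5851.


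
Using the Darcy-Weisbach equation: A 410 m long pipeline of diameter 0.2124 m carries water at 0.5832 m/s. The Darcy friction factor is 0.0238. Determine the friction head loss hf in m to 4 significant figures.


Approach: apply the Darcy-Weisbach equation, hf = f*(L/D)*(v^2/(2g)).
hf = 0.0238 * (410/0.2124) * (0.5832^2 / (2*9.81))
hf = 0.7964 m
Therefore the friction head loss hf = 0.7964 m.


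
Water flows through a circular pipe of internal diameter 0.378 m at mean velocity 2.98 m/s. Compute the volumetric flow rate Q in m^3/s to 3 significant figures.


Approach: apply the continuity equation for pipe flow, Q = A * v with A = pi*(D/2)^2.
A = pi*(0.378/2)^2 = 0.11222 m^2
Q = 0.11222 * 2.98 = 0.334 m^3/s
Therefore the volumetric flow rate Q = 0.334 m^3/s.


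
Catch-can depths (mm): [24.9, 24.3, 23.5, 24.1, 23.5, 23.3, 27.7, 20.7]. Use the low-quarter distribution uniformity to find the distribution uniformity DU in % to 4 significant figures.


Approach: apply the low-quarter distribution uniformity, DU = (mean of lowest quarter of readings / overall mean)*100.
sorted lowest 2 of 8: [20.7, 23.3] -> mean = 22.0000 mm
overall mean = 24.0000 mm
DU = (22.0000/24.0000)*100 = 91.67 %
Therefore the distribution uniformity DU = 91.67 %.


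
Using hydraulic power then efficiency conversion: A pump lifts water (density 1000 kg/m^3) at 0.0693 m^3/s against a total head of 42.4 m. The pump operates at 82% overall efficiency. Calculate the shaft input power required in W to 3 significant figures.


Approach: apply hydraulic power then efficiency conversion, P = rho*g*Q*H; P_in = P/eta.
Step 1 — hydraulic power (P = rho*g*Q*H):
  P = 1000 * 9.81 * 0.0693 * 42.4 = 28825 W
Step 2 — input power: P_in = P/eta = 28825 / 0.82 = 35200 W
Therefore the shaft input power required = 35200 W.


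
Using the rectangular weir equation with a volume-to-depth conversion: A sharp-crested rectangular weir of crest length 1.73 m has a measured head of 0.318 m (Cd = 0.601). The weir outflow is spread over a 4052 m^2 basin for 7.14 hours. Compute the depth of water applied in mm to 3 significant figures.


Approach: apply the rectangular weir equation with a volume-to-depth conversion, Q = (2/3)*Cd*L*sqrt(2g)*H^1.5; d = Q*t/A * 1000.
Step 1 — weir discharge:
  Q = (2/3)*0.601*1.73*sqrt(2*9.81)*0.318^1.5 = 0.55058 m^3/s
Step 2 — volume: V = 0.55058 * 7.14*3600 = 14152 m^3
Step 3 — depth: d = V/A * 1000 = 14152/4052 * 1000 = 3490 mm
Therefore the depth of water applied = 3490 mm.


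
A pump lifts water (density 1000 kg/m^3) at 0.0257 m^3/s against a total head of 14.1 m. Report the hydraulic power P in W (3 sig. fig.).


Approach: apply the hydraulic power relation, P = rho*g*Q*H.
P = 1000 * 9.81 * 0.0257 * 14.1 = 3550 W
Therefore the hydraulic power P = 3550 W.


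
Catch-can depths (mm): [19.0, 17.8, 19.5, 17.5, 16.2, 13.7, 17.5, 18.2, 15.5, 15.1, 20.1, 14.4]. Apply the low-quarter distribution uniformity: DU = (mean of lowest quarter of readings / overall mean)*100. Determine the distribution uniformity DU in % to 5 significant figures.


sorted lowest 3 of 12: [13.7, 14.4, 15.1] -> mean = 14.40000 mm
overall mean = 17.04167 mm
DU = (14.40000/17.04167)*100 = 84.499 %
Therefore the distribution uniformity DU = 84.499 %.


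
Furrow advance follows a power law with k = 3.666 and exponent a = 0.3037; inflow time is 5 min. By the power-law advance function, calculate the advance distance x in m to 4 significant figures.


Approach: apply the power-law advance function, x = k*t^a.
x = 3.666 * 5^0.3037 = 5.977 m
Therefore the advance distance x = 5.977 m.


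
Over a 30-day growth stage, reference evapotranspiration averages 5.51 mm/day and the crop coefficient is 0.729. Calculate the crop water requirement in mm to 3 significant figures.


Approach: apply the crop water requirement relation, CWR = ET0 * Kc * days.
CWR = 5.51 * 0.729 * 30 = 121 mm
Therefore the crop water requirement = 121 mm.


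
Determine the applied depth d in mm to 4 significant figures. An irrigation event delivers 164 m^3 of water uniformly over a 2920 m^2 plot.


Approach: apply depth from volume over area, d = (V/A)*1000.
d = (164 / 2920) * 1000 = 56.16 mm
Therefore the applied depth d = 56.16 mm.


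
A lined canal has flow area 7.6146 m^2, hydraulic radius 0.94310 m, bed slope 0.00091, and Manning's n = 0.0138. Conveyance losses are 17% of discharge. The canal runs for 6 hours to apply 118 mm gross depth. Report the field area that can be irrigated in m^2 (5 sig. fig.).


Approach: apply Manning's equation with a conveyance and depth budget, Q = (1/n)*A*R^(2/3)*S^(1/2); Q_field = Q*(1-loss); Area = Q_field*t/(d/1000).
Step 1 — canal discharge (Manning's equation):
  Q = (1/0.0138) * 7.6146 * 0.94310^(2/3) * 0.00091^(1/2) = 16.00764 m^3/s
Step 2 — delivered flow: Q_field = 16.00764*(1 - 17/100) = 13.28634 m^3/s
Step 3 — volume delivered: V = 13.28634 * 6*3600 = 286984.9 m^3
Step 4 — area served: A = V / (depth/1000) = 286984.9 / 0.118 = 2432100 m^2
Therefore the field area that can be irrigated = 2432100 m^2.


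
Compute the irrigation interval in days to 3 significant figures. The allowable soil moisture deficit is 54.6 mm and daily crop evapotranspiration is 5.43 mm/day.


Approach: apply the irrigation interval relation, interval = SMD / ETc.
interval = 54.6 / 5.43 = 10.1 days
Therefore the irrigation interval = 10.1 days.


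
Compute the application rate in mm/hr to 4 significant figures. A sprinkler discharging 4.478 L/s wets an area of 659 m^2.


Approach: apply the application rate relation, rate = (Q/A)*3600.
rate = (4.478 / 659) * 3600 = 24.46 mm/hr
Therefore the application rate = 24.46 mm/hr.


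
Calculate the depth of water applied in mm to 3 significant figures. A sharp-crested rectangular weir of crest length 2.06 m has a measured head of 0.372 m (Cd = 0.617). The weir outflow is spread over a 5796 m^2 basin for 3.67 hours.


Approach: apply the rectangular weir equation with a volume-to-depth conversion, Q = (2/3)*Cd*L*sqrt(2g)*H^1.5; d = Q*t/A * 1000.
Step 1 — weir discharge:
  Q = (2/3)*0.617*2.06*sqrt(2*9.81)*0.372^1.5 = 0.85158 m^3/s
Step 2 — volume: V = 0.85158 * 3.67*3600 = 11251 m^3
Step 3 — depth: d = V/A * 1000 = 11251/5796 * 1000 = 1940 mm
Therefore the depth of water applied = 1940 mm.


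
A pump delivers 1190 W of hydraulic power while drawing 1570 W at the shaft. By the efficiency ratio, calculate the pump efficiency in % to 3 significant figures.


Approach: apply the efficiency ratio, eta = (P_out/P_in)*100.
eta = (1190 / 1570) * 100 = 75.8 %
Therefore the pump efficiency = 75.8 %.


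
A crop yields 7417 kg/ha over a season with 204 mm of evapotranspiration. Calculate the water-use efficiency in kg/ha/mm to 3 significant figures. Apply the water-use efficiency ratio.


Approach: apply the water-use efficiency ratio, WUE = yield/ET.
WUE = 7417 / 204 = 36.4 kg/ha/mm
Therefore the water-use efficiency = 36.4 kg/ha/mm.


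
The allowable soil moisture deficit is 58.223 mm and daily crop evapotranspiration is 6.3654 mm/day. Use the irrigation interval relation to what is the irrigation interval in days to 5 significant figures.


Approach: apply the irrigation interval relation, interval = SMD / ETc.
interval = 58.223 / 6.3654 = 9.1468 days
Therefore the irrigation interval = 9.1468 days.


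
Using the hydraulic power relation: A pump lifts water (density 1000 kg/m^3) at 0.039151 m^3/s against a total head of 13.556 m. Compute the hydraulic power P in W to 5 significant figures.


Approach: apply the hydraulic power relation, P = rho*g*Q*H.
P = 1000 * 9.81 * 0.039151 * 13.556 = 5206.5 W
Therefore the hydraulic power P = 5206.5 W.


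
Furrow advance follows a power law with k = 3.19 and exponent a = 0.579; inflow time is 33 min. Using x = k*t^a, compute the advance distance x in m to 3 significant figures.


x = 3.19 * 33^0.579 = 24.2 m
Therefore the advance distance x = 24.2 m.


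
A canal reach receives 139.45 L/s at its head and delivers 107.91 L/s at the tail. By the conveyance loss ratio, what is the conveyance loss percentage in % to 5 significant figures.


Approach: apply the conveyance loss ratio, loss% = ((Q_head - Q_tail)/Q_head)*100.
loss = ((139.45 - 107.91)/139.45)*100 = 22.617 %
Therefore the conveyance loss percentage = 22.617 %.


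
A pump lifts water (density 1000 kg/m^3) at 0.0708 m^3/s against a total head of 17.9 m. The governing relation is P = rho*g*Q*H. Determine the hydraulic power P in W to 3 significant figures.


P = 1000 * 9.81 * 0.0708 * 17.9 = 12400 W
Therefore the hydraulic power P = 12400 W.


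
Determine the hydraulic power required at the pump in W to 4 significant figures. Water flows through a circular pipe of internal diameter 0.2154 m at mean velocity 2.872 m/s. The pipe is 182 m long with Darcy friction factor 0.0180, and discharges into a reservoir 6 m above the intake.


Approach: apply continuity + Darcy-Weisbach + hydraulic power, Q = A*v; hf = f*(L/D)*(v^2/(2g)); H = static + hf; P = rho*g*Q*H.
Step 1 — flow rate (continuity, Q = A*v):
  A = pi*(0.2154/2)^2 = 0.0364402 m^2
  Q = 0.0364402 * 2.872 = 0.104656 m^3/s
Step 2 — friction head loss (Darcy-Weisbach):
  hf = 0.0180 * (182/0.2154) * (2.872^2 / (2*9.81))
  hf = 6.39393 m
Step 3 — total head: H = 6 + 6.39393 = 12.3939 m
Step 4 — hydraulic power (P = rho*g*Q*H):
  P = 1000 * 9.81 * 0.104656 * 12.3939 = 12720 W
Therefore the hydraulic power required at the pump = 12720 W.


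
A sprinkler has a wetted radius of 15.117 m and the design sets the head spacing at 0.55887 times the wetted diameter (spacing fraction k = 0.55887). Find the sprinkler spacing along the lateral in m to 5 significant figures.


Approach: apply the sprinkler spacing rule (spacing as a fraction of wetted diameter), S = k*(2*R).
S = 0.55887 * (2 * 15.117) = 16.897 m
Therefore the sprinkler spacing along the lateral = 16.897 m.


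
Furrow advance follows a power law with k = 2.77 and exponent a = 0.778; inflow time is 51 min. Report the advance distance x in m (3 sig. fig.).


Approach: apply the power-law advance function, x = k*t^a.
x = 2.77 * 51^0.778 = 59.0 m
Therefore the advance distance x = 59.0 m.


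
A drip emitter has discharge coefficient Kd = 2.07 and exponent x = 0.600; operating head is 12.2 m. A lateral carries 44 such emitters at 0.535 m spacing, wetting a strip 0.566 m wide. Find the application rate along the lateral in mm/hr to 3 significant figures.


Approach: apply the emitter equation with a lateral mass balance, q = Kd*h^x; Q = n*q; rate = Q/(n*spacing*width).
Step 1 — single emitter flow (q = Kd*h^x):
  q = 2.07 * 12.2^0.600 = 9.2851 L/hr
Step 2 — total lateral flow: Q = 44 * 9.2851 = 408.54 L/hr
Step 3 — wetted area: A = 44 * 0.535 * 0.566 = 13.324 m^2
Step 4 — application rate: Q/A = 408.54/13.324 = 30.7 mm/hr
Therefore the application rate along the lateral = 30.7 mm/hr.


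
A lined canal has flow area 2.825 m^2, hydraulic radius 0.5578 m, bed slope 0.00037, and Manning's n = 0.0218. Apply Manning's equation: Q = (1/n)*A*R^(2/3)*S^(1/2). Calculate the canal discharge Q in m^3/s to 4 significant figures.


Q = (1/0.0218) * 2.825 * 0.5578^(2/3) * 0.00037^(1/2) = 1.689 m^3/s
Therefore the canal discharge Q = 1.689 m^3/s.


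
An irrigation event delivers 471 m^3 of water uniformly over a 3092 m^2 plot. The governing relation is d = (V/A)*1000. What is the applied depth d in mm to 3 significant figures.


d = (471 / 3092) * 1000 = 152 mm
Therefore the applied depth d = 152 mm.


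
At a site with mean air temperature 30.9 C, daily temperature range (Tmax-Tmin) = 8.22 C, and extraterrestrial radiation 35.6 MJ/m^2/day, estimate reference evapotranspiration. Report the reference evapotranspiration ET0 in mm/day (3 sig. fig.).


Approach: apply the Hargreaves-Samani method, ET0 = 0.0023*(Tmean+17.8)*sqrt(Tmax-Tmin)*0.408*Ra.
ET0 = 0.0023*(30.9+17.8)*sqrt(8.22)*0.408*35.6 = 4.66 mm/day
Therefore the reference evapotranspiration ET0 = 4.66 mm/day.


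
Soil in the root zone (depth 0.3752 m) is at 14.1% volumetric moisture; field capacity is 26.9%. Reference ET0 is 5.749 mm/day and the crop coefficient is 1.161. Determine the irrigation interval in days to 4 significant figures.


Approach: apply soil-water budget scheduling, SMD = (FC-theta)/100*depth*1000; ETc = ET0*Kc; interval = SMD/ETc.
Step 1 — soil moisture deficit:
  SMD = (26.9 - 14.1)/100 * 0.3752 * 1000 = 48.0256 mm
Step 2 — daily crop ET (ETc = ET0*Kc):
  ETc = 5.749 * 1.161 = 6.67459 mm/day
Step 3 — irrigation interval (SMD/ETc):
  interval = 48.0256 / 6.67459 = 7.195 days
Therefore the irrigation interval = 7.195 days.


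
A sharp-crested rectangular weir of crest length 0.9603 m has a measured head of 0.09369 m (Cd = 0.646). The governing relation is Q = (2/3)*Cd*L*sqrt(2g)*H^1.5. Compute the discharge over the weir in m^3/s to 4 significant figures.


Q = (2/3)*0.646*0.9603*sqrt(2*9.81)*0.09369^1.5 = 0.05253 m^3/s
Therefore the discharge over the weir = 0.05253 m^3/s.


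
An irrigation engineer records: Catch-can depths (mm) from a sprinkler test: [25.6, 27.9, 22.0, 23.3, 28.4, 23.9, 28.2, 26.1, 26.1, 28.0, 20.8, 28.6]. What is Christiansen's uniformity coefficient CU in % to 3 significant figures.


Approach: apply Christiansen's uniformity coefficient, CU = (1 - mean_abs_deviation/mean)*100.
mean = 25.742 mm
mean |d_i - mean| = 2.1847 mm
CU = (1 - 2.1847/25.742)*100 = 91.5 %
Therefore Christiansen's uniformity coefficient CU = 91.5 %.


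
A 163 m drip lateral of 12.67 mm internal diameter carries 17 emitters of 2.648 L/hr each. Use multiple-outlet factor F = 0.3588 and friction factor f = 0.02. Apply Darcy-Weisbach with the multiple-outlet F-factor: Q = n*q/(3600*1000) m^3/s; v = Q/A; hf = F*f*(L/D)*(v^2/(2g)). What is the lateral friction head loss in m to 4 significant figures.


Q = 17*2.648/(3600*1000) = 1.25044e-05 m^3/s
A = pi*(12.67e-3/2)^2 = 1.26079e-04 m^2, so v = Q/A = 0.0991794 m/s
hf = 0.3588*0.02*(163/0.01267)*(0.0991794^2/(2*9.81)) = 0.04628 m
Therefore the lateral friction head loss = 0.04628 m.


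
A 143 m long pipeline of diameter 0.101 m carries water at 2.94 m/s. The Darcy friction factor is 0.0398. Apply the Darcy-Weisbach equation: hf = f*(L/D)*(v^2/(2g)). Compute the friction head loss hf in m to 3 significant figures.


hf = 0.0398 * (143/0.101) * (2.94^2 / (2*9.81))
hf = 24.8 m
Therefore the friction head loss hf = 24.8 m.


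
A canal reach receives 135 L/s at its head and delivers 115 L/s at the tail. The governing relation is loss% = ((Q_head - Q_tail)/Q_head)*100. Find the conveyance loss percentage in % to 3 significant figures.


loss = ((135 - 115)/135)*100 = 14.8 %
Therefore the conveyance loss percentage = 14.8 %.


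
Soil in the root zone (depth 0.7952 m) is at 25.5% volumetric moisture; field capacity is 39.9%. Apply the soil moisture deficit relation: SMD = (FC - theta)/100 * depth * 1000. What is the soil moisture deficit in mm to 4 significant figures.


SMD = (39.9 - 25.5)/100 * 0.7952 * 1000 = 114.5 mm
Therefore the soil moisture deficit = 114.5 mm.


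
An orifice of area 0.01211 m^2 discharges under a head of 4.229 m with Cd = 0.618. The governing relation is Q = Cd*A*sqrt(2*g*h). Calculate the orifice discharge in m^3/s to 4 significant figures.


Q = 0.618 * 0.01211 * sqrt(2*9.81*4.229) = 0.06817 m^3/s
Therefore the orifice discharge = 0.06817 m^3/s.


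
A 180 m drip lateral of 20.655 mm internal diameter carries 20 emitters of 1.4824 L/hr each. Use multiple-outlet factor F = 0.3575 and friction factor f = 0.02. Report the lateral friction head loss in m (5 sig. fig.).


Approach: apply Darcy-Weisbach with the multiple-outlet F-factor, Q = n*q/(3600*1000) m^3/s; v = Q/A; hf = F*f*(L/D)*(v^2/(2g)).
Q = 20*1.4824/(3600*1000) = 8.235556e-06 m^3/s
A = pi*(20.655e-3/2)^2 = 3.350737e-04 m^2, so v = Q/A = 0.02457834 m/s
hf = 0.3575*0.02*(180/0.020655)*(0.02457834^2/(2*9.81)) = 0.0019185 m
Therefore the lateral friction head loss = 0.0019185 m.
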